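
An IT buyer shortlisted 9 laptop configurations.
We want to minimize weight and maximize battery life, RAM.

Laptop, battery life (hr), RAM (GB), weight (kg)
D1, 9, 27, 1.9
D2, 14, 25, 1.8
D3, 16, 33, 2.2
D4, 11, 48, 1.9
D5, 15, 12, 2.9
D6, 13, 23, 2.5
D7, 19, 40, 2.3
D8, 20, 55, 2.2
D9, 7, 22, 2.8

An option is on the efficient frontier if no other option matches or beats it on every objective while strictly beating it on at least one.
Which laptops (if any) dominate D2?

D1: worse on battery life (9 vs 14).
D3: worse on weight (2.2 vs 1.8).
D4: worse on battery life (11 vs 14).
D5: worse on RAM (12 vs 25).
D6: worse on battery life (13 vs 14).
D7: worse on weight (2.3 vs 1.8).
D8: worse on weight (2.2 vs 1.8).
D9: worse on battery life (7 vs 14).
No option dominates D2.

none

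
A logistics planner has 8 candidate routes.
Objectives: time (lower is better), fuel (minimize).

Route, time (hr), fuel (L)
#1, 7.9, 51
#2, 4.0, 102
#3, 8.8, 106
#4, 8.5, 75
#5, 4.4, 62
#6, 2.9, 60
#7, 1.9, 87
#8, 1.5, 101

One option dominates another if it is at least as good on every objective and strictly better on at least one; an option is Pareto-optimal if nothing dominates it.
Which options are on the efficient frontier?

#1: not dominated (best fuel).
#2: dominated by #6 (time 2.9≤4.0, fuel 60≤102).
#3: dominated by #1 (time 7.9≤8.8, fuel 51≤106).
#4: dominated by #1 (time 7.9≤8.5, fuel 51≤75).
#5: dominated by #6 (time 2.9≤4.4, fuel 60≤62).
#6: not dominated.
#7: not dominated.
#8: not dominated (best time).

#1, #6, #7, #8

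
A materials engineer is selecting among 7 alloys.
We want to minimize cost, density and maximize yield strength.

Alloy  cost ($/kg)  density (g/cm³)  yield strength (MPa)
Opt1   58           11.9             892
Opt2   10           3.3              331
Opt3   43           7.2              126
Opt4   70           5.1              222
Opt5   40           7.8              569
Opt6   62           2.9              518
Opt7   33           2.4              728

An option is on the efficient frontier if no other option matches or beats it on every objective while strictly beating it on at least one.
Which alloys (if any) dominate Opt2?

Opt1: worse on cost (58 vs 10).
Opt3: worse on cost (43 vs 10).
Opt4: worse on cost (70 vs 10).
Opt5: worse on cost (40 vs 10).
Opt6: worse on cost (62 vs 10).
Opt7: worse on cost (33 vs 10).
No option dominates Opt2.

none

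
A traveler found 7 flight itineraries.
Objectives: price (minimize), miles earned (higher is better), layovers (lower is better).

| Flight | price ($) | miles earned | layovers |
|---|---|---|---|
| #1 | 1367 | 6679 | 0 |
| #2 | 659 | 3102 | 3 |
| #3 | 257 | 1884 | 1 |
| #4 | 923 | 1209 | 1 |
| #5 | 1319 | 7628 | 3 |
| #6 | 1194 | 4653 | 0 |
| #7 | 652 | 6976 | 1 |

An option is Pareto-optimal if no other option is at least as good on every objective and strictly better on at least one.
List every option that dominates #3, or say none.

none

#1: worse on price (1367 vs 257).
#2: worse on price (659 vs 257).
#4: worse on price (923 vs 257).
#5: worse on price (1319 vs 257).
#6: worse on price (1194 vs 257).
#7: worse on price (652 vs 257).
No option dominates #3.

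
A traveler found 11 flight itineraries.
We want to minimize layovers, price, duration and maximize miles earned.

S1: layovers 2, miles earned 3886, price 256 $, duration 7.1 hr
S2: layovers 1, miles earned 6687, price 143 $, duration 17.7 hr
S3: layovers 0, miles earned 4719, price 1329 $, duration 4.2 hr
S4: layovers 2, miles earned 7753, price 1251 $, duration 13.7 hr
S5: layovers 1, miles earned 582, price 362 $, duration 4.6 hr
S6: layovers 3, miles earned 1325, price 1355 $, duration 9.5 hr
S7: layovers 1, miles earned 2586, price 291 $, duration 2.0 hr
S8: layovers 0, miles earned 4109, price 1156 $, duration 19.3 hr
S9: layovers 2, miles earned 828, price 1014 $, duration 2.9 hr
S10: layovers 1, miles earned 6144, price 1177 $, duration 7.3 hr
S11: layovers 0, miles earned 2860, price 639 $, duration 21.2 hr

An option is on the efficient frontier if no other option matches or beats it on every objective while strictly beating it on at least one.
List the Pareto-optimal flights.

S1, S2, S3, S4, S7, S8, S10, S11

S1: not dominated.
S2: not dominated (best price).
S3: not dominated.
S4: not dominated (best miles earned).
S5: dominated by S7 (layovers 1≤1, miles earned 2586≥582, price 291≤362, duration 2.0≤4.6).
S6: dominated by S1 (layovers 2≤3, miles earned 3886≥1325, price 256≤1355, duration 7.1≤9.5).
S7: not dominated (best duration).
S8: not dominated.
S9: dominated by S7 (layovers 1≤2, miles earned 2586≥828, price 291≤1014, duration 2.0≤2.9).
S10: not dominated.
S11: not dominated.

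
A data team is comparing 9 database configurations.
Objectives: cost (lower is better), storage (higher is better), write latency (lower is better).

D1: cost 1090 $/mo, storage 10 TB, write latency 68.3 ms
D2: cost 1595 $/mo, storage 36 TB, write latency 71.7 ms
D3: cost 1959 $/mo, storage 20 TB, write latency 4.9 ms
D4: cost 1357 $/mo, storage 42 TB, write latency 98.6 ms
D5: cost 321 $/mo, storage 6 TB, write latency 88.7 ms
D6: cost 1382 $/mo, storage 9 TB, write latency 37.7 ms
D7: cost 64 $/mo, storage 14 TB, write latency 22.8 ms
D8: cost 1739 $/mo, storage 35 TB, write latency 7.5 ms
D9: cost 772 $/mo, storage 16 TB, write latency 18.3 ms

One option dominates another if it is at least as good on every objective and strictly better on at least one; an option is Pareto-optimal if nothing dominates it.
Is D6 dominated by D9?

D9 vs D6: cost 772≤1382, storage 16≥9, write latency 18.3≤37.7 — D9 is at least as good on every objective with at least one strict improvement.

Yes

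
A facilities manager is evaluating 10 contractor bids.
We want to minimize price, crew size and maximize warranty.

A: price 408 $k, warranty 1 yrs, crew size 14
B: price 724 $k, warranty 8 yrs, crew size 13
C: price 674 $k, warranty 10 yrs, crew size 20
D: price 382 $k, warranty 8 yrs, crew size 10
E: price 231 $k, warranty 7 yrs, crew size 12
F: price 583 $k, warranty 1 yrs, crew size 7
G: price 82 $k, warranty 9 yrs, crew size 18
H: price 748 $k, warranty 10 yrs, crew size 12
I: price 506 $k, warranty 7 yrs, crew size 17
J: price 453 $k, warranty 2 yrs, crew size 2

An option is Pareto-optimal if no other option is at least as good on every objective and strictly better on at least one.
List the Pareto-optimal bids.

A: dominated by D (price 382≤408, warranty 8≥1, crew size 10≤14).
B: dominated by D (price 382≤724, warranty 8≥8, crew size 10≤13).
C: not dominated.
D: not dominated.
E: not dominated.
F: dominated by J (price 453≤583, warranty 2≥1, crew size 2≤7).
G: not dominated (best price).
H: not dominated.
I: dominated by D (price 382≤506, warranty 8≥7, crew size 10≤17).
J: not dominated (best crew size).

C, D, E, G, H, J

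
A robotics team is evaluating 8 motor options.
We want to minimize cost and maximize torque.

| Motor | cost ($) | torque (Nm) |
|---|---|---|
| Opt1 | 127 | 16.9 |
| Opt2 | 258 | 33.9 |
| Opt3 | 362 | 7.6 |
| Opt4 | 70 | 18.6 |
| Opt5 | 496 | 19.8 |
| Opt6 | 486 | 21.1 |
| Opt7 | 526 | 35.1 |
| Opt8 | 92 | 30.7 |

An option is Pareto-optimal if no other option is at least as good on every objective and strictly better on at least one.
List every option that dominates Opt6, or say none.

Opt2: cost 258≤486, torque 33.9≥21.1 — dominates Opt6.
Opt8: cost 92≤486, torque 30.7≥21.1 — dominates Opt6.
Others (Opt1, Opt3, Opt4, Opt5, Opt7) are each worse than Opt6 on at least one objective.

Opt2, Opt8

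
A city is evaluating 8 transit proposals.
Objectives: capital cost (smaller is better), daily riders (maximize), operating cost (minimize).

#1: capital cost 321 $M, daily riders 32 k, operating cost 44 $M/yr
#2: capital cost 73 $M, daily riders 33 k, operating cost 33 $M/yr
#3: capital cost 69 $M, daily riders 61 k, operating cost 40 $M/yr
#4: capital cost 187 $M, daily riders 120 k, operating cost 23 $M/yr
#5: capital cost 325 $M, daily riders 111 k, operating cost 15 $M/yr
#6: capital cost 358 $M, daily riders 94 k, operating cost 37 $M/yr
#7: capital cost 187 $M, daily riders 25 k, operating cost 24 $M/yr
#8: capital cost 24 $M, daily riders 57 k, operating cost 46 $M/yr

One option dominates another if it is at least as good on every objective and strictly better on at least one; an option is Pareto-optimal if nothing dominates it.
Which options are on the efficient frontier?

#2, #3, #4, #5, #8

#1: dominated by #2 (capital cost 73≤321, daily riders 33≥32, operating cost 33≤44).
#2: not dominated.
#3: not dominated.
#4: not dominated (best daily riders).
#5: not dominated (best operating cost).
#6: dominated by #4 (capital cost 187≤358, daily riders 120≥94, operating cost 23≤37).
#7: dominated by #4 (capital cost 187≤187, daily riders 120≥25, operating cost 23≤24).
#8: not dominated (best capital cost).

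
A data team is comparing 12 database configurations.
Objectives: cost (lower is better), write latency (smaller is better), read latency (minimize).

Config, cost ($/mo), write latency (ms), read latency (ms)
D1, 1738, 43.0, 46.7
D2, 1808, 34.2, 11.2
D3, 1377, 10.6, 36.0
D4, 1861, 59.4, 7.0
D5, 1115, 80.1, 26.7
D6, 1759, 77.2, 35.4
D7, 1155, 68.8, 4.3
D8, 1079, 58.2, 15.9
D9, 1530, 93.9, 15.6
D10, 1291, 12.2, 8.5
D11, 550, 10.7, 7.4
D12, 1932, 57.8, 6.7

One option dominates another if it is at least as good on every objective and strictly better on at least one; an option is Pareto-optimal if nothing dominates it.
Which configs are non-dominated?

D1: dominated by D3 (cost 1377≤1738, write latency 10.6≤43.0, read latency 36.0≤46.7).
D2: dominated by D10 (cost 1291≤1808, write latency 12.2≤34.2, read latency 8.5≤11.2).
D3: not dominated (best write latency).
D4: not dominated.
D5: dominated by D8 (cost 1079≤1115, write latency 58.2≤80.1, read latency 15.9≤26.7).
D6: dominated by D7 (cost 1155≤1759, write latency 68.8≤77.2, read latency 4.3≤35.4).
D7: not dominated (best read latency).
D8: dominated by D11 (cost 550≤1079, write latency 10.7≤58.2, read latency 7.4≤15.9).
D9: dominated by D7 (cost 1155≤1530, write latency 68.8≤93.9, read latency 4.3≤15.6).
D10: dominated by D11 (cost 550≤1291, write latency 10.7≤12.2, read latency 7.4≤8.5).
D11: not dominated (best cost).
D12: not dominated.

D3, D4, D7, D11, D12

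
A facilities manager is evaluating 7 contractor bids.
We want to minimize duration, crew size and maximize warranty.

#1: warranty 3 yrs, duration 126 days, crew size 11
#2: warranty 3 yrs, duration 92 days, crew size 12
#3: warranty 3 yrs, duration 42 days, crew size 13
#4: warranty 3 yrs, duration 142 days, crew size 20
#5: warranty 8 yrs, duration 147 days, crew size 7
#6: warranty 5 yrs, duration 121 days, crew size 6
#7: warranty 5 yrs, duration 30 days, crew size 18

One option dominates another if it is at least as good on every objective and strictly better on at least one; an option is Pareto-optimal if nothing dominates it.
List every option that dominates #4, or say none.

#1: warranty 3≥3, duration 126≤142, crew size 11≤20 — dominates #4.
#2: warranty 3≥3, duration 92≤142, crew size 12≤20 — dominates #4.
#3: warranty 3≥3, duration 42≤142, crew size 13≤20 — dominates #4.
#6: warranty 5≥3, duration 121≤142, crew size 6≤20 — dominates #4.
#7: warranty 5≥3, duration 30≤142, crew size 18≤20 — dominates #4.
Others (#5) are each worse than #4 on at least one objective.

#1, #2, #3, #6, #7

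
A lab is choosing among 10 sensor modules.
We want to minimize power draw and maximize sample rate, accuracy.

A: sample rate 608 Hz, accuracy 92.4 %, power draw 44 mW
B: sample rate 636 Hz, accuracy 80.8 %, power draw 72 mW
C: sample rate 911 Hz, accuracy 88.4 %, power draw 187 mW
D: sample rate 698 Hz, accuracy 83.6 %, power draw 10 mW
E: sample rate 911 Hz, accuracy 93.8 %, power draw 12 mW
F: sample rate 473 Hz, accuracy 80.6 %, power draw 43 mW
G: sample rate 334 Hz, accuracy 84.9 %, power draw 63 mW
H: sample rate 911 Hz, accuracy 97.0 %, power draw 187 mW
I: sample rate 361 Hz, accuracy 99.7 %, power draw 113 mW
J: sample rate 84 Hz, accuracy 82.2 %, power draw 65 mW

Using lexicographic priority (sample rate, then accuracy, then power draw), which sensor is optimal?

H

First maximize sample rate: best is 911, kept {C, E, H}.
Then maximize accuracy: best is 97.0, kept {H}.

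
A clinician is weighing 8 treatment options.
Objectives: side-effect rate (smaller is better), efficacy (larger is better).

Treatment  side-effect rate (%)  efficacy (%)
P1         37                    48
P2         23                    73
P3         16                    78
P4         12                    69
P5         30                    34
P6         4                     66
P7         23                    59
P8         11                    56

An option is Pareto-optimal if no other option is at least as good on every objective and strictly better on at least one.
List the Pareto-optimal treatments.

P3, P4, P6

P1: dominated by P2 (side-effect rate 23≤37, efficacy 73≥48).
P2: dominated by P3 (side-effect rate 16≤23, efficacy 78≥73).
P3: not dominated (best efficacy).
P4: not dominated.
P5: dominated by P2 (side-effect rate 23≤30, efficacy 73≥34).
P6: not dominated (best side-effect rate).
P7: dominated by P2 (side-effect rate 23≤23, efficacy 73≥59).
P8: dominated by P6 (side-effect rate 4≤11, efficacy 66≥56).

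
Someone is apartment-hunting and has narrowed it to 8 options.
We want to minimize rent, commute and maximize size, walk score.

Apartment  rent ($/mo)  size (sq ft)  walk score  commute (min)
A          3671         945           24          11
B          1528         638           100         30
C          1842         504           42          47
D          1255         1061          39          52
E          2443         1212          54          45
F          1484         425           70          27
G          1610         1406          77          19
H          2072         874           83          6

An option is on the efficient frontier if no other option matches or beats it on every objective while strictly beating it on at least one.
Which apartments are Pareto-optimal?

A, B, D, F, G, H

A: not dominated.
B: not dominated (best walk score).
C: dominated by B (rent 1528≤1842, size 638≥504, walk score 100≥42, commute 30≤47).
D: not dominated (best rent).
E: dominated by G (rent 1610≤2443, size 1406≥1212, walk score 77≥54, commute 19≤45).
F: not dominated.
G: not dominated (best size).
H: not dominated (best commute).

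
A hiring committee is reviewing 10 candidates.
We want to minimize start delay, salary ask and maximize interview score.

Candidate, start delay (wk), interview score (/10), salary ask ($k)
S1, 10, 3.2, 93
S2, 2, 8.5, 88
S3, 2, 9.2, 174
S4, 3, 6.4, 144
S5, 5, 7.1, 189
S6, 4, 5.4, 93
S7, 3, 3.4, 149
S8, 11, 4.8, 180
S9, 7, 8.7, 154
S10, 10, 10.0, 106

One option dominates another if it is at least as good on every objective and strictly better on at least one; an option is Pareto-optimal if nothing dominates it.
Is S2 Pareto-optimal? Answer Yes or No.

S1: worse on start delay (10 vs 2).
S3: worse on salary ask (174 vs 88).
S4: worse on start delay (3 vs 2).
S5: worse on start delay (5 vs 2).
S6: worse on start delay (4 vs 2).
S7: worse on start delay (3 vs 2).
S8: worse on start delay (11 vs 2).
S9: worse on start delay (7 vs 2).
S10: worse on start delay (10 vs 2).
No option is at least as good as S2 on every objective and strictly better on one.

Yes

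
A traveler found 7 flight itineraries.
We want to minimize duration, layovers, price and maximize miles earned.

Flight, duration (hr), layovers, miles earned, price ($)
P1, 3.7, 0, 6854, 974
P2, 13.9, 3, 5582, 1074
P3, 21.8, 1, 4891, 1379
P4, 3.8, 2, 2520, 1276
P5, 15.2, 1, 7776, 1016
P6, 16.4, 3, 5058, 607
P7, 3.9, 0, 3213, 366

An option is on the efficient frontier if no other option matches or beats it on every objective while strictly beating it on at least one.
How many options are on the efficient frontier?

4

P1: not dominated (best duration).
P2: dominated by P1 (duration 3.7≤13.9, layovers 0≤3, miles earned 6854≥5582, price 974≤1074).
P3: dominated by P1 (duration 3.7≤21.8, layovers 0≤1, miles earned 6854≥4891, price 974≤1379).
P4: dominated by P1 (duration 3.7≤3.8, layovers 0≤2, miles earned 6854≥2520, price 974≤1276).
P5: not dominated (best miles earned).
P6: not dominated.
P7: not dominated (best price).
Pareto-optimal: P1, P5, P6, P7 → 4.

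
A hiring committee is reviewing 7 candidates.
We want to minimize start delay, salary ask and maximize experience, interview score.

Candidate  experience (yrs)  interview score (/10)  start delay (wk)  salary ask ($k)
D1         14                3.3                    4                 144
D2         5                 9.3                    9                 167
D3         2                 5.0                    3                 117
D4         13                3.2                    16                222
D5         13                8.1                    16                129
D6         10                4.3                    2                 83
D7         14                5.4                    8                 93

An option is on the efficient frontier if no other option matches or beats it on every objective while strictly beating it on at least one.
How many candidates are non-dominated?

D1: not dominated.
D2: not dominated (best interview score).
D3: not dominated.
D4: dominated by D1 (experience 14≥13, interview score 3.3≥3.2, start delay 4≤16, salary ask 144≤222).
D5: not dominated.
D6: not dominated (best start delay).
D7: not dominated.
Pareto-optimal: D1, D2, D3, D5, D6, D7 → 6.

6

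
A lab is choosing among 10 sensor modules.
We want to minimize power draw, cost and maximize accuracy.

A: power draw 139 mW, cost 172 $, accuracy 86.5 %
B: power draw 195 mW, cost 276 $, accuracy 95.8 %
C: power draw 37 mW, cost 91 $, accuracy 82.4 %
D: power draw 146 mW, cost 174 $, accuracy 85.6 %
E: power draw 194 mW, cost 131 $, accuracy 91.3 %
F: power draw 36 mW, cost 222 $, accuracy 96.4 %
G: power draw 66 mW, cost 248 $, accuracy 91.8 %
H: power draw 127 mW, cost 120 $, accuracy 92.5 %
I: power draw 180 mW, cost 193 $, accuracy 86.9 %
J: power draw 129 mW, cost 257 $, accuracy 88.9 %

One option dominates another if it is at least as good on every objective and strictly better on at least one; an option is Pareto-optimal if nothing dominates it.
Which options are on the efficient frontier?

A: dominated by H (power draw 127≤139, cost 120≤172, accuracy 92.5≥86.5).
B: dominated by F (power draw 36≤195, cost 222≤276, accuracy 96.4≥95.8).
C: not dominated (best cost).
D: dominated by A (power draw 139≤146, cost 172≤174, accuracy 86.5≥85.6).
E: dominated by H (power draw 127≤194, cost 120≤131, accuracy 92.5≥91.3).
F: not dominated (best power draw).
G: dominated by F (power draw 36≤66, cost 222≤248, accuracy 96.4≥91.8).
H: not dominated.
I: dominated by H (power draw 127≤180, cost 120≤193, accuracy 92.5≥86.9).
J: dominated by F (power draw 36≤129, cost 222≤257, accuracy 96.4≥88.9).

C, F, H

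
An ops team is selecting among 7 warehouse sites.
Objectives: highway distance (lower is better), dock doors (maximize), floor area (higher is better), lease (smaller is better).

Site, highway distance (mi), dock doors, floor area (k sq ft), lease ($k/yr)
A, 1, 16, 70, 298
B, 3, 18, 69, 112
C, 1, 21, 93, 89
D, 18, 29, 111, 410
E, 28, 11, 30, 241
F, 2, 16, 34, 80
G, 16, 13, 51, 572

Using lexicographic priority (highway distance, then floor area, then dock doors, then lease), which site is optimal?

First minimize highway distance: best is 1, kept {A, C}.
Then maximize floor area: best is 93, kept {C}.

C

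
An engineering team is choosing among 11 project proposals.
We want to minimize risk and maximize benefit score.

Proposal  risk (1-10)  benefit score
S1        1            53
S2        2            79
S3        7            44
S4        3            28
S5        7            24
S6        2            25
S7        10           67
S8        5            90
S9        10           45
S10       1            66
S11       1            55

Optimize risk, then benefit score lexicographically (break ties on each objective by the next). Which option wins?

S10

First minimize risk: best is 1, kept {S1, S10, S11}.
Then maximize benefit score: best is 66, kept {S10}.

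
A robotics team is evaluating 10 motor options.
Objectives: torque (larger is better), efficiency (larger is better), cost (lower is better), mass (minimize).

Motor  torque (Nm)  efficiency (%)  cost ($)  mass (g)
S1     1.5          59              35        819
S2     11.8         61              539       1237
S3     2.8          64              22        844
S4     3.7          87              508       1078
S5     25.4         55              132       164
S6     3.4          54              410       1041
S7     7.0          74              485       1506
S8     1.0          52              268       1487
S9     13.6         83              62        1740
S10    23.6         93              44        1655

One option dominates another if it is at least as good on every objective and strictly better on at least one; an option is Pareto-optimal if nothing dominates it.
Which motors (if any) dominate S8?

S1: torque 1.5≥1.0, efficiency 59≥52, cost 35≤268, mass 819≤1487 — dominates S8.
S3: torque 2.8≥1.0, efficiency 64≥52, cost 22≤268, mass 844≤1487 — dominates S8.
S5: torque 25.4≥1.0, efficiency 55≥52, cost 132≤268, mass 164≤1487 — dominates S8.
Others (S2, S4, S6, S7, S9, S10) are each worse than S8 on at least one objective.

S1, S3, S5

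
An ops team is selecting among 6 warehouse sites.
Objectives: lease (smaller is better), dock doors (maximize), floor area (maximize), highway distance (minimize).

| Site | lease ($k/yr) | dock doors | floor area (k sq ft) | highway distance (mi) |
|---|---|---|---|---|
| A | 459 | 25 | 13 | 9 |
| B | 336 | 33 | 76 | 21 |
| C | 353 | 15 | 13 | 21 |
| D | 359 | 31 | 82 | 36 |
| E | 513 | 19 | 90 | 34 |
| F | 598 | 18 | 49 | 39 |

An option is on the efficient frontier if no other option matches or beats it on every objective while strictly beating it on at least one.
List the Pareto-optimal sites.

A: not dominated (best highway distance).
B: not dominated (best lease).
C: dominated by B (lease 336≤353, dock doors 33≥15, floor area 76≥13, highway distance 21≤21).
D: not dominated.
E: not dominated (best floor area).
F: dominated by B (lease 336≤598, dock doors 33≥18, floor area 76≥49, highway distance 21≤39).

A, B, D, E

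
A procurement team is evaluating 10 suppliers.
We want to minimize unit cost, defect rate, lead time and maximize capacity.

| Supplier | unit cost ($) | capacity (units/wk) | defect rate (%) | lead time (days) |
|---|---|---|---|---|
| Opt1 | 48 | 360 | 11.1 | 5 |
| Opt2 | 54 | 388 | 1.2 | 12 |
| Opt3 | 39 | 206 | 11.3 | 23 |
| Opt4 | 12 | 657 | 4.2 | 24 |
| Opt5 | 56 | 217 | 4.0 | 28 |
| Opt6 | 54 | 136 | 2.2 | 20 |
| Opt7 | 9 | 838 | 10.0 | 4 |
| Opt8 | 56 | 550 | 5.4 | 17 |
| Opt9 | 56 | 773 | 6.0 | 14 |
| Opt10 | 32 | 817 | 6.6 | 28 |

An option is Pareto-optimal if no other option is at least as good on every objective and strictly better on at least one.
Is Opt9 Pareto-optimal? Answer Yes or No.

Opt1: worse on capacity (360 vs 773).
Opt2: worse on capacity (388 vs 773).
Opt3: worse on capacity (206 vs 773).
Opt4: worse on capacity (657 vs 773).
Opt5: worse on capacity (217 vs 773).
Opt6: worse on capacity (136 vs 773).
Opt7: worse on defect rate (10.0 vs 6.0).
Opt8: worse on capacity (550 vs 773).
Opt10: worse on defect rate (6.6 vs 6.0).
No option is at least as good as Opt9 on every objective and strictly better on one.

Yes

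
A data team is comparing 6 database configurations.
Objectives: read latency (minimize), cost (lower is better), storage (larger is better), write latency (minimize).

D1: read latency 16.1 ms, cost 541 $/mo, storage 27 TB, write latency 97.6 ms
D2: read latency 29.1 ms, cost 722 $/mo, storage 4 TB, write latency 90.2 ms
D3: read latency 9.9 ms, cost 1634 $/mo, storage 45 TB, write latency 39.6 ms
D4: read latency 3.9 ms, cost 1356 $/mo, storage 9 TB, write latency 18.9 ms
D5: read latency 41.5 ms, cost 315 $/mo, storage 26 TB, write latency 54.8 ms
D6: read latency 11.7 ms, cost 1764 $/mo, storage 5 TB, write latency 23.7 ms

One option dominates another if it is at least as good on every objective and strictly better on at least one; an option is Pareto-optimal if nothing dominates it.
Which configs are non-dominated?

D1: not dominated.
D2: not dominated.
D3: not dominated (best storage).
D4: not dominated (best read latency).
D5: not dominated (best cost).
D6: dominated by D4 (read latency 3.9≤11.7, cost 1356≤1764, storage 9≥5, write latency 18.9≤23.7).

D1, D2, D3, D4, D5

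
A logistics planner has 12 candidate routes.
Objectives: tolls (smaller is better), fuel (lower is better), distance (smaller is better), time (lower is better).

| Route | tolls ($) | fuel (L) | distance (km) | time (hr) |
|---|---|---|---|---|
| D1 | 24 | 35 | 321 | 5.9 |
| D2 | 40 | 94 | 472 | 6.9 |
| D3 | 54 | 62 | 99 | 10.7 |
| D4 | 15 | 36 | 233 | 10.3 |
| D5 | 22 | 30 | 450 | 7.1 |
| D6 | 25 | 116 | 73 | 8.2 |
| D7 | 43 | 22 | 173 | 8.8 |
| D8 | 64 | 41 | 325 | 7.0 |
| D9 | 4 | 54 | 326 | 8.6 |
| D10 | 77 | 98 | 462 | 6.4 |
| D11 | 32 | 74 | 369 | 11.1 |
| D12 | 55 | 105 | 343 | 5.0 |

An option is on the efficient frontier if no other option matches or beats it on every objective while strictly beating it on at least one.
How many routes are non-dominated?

D1: not dominated.
D2: dominated by D1 (tolls 24≤40, fuel 35≤94, distance 321≤472, time 5.9≤6.9).
D3: not dominated.
D4: not dominated.
D5: not dominated.
D6: not dominated (best distance).
D7: not dominated (best fuel).
D8: dominated by D1 (tolls 24≤64, fuel 35≤41, distance 321≤325, time 5.9≤7.0).
D9: not dominated (best tolls).
D10: dominated by D1 (tolls 24≤77, fuel 35≤98, distance 321≤462, time 5.9≤6.4).
D11: dominated by D1 (tolls 24≤32, fuel 35≤74, distance 321≤369, time 5.9≤11.1).
D12: not dominated (best time).
Pareto-optimal: D1, D3, D4, D5, D6, D7, D9, D12 → 8.

8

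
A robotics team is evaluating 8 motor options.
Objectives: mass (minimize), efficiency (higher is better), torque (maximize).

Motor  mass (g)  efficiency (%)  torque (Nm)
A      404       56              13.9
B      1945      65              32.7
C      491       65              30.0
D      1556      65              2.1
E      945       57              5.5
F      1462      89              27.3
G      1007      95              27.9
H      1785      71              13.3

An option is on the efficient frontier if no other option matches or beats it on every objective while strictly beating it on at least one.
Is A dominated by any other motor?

B: worse on mass (1945 vs 404).
C: worse on mass (491 vs 404).
D: worse on mass (1556 vs 404).
E: worse on mass (945 vs 404).
F: worse on mass (1462 vs 404).
G: worse on mass (1007 vs 404).
H: worse on mass (1785 vs 404).
No option is at least as good as A on every objective and strictly better on one.

No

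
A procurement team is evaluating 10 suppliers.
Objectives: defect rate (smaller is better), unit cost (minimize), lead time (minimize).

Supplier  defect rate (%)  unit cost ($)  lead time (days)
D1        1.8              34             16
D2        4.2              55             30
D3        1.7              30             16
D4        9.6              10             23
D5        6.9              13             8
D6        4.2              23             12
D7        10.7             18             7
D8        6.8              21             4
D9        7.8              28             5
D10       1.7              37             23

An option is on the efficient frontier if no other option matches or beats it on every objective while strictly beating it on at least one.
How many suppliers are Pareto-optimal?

D1: dominated by D3 (defect rate 1.7≤1.8, unit cost 30≤34, lead time 16≤16).
D2: dominated by D1 (defect rate 1.8≤4.2, unit cost 34≤55, lead time 16≤30).
D3: not dominated.
D4: not dominated (best unit cost).
D5: not dominated.
D6: not dominated.
D7: not dominated.
D8: not dominated (best lead time).
D9: dominated by D8 (defect rate 6.8≤7.8, unit cost 21≤28, lead time 4≤5).
D10: dominated by D3 (defect rate 1.7≤1.7, unit cost 30≤37, lead time 16≤23).
Pareto-optimal: D3, D4, D5, D6, D7, D8 → 6.

6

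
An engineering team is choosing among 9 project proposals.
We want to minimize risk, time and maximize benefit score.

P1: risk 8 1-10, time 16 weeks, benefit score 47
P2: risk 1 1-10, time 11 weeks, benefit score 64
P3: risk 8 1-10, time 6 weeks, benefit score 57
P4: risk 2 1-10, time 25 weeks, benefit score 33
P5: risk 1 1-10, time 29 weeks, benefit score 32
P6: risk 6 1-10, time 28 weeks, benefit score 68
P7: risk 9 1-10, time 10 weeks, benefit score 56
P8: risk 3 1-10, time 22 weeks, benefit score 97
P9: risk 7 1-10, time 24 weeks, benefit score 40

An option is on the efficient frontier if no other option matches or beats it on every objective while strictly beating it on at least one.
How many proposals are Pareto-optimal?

P1: dominated by P2 (risk 1≤8, time 11≤16, benefit score 64≥47).
P2: not dominated.
P3: not dominated (best time).
P4: dominated by P2 (risk 1≤2, time 11≤25, benefit score 64≥33).
P5: dominated by P2 (risk 1≤1, time 11≤29, benefit score 64≥32).
P6: dominated by P8 (risk 3≤6, time 22≤28, benefit score 97≥68).
P7: dominated by P3 (risk 8≤9, time 6≤10, benefit score 57≥56).
P8: not dominated (best benefit score).
P9: dominated by P2 (risk 1≤7, time 11≤24, benefit score 64≥40).
Pareto-optimal: P2, P3, P8 → 3.

3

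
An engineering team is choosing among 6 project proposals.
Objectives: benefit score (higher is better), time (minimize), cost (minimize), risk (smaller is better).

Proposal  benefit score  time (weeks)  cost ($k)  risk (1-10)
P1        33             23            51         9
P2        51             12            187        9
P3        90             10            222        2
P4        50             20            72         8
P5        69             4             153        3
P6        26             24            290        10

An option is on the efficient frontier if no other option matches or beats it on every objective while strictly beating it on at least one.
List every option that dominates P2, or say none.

P5

P5: benefit score 69≥51, time 4≤12, cost 153≤187, risk 3≤9 — dominates P2.
Others (P1, P3, P4, P6) are each worse than P2 on at least one objective.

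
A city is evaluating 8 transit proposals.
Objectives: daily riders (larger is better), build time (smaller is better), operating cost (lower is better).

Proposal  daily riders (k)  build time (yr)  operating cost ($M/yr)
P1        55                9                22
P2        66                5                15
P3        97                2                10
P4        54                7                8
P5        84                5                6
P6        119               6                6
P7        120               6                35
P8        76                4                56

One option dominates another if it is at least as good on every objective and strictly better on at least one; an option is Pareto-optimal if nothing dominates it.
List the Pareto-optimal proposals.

P1: dominated by P2 (daily riders 66≥55, build time 5≤9, operating cost 15≤22).
P2: dominated by P3 (daily riders 97≥66, build time 2≤5, operating cost 10≤15).
P3: not dominated (best build time).
P4: dominated by P5 (daily riders 84≥54, build time 5≤7, operating cost 6≤8).
P5: not dominated.
P6: not dominated.
P7: not dominated (best daily riders).
P8: dominated by P3 (daily riders 97≥76, build time 2≤4, operating cost 10≤56).

P3, P5, P6, P7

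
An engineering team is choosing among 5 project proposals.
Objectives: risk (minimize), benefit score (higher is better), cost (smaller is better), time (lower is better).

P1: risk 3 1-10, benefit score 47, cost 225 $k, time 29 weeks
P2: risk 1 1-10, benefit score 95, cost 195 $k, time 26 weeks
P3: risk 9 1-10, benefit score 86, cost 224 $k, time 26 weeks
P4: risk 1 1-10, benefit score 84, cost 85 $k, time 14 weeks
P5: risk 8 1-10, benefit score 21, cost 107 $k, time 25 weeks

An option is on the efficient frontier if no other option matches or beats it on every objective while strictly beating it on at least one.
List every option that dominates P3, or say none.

P2

P2: risk 1≤9, benefit score 95≥86, cost 195≤224, time 26≤26 — dominates P3.
Others (P1, P4, P5) are each worse than P3 on at least one objective.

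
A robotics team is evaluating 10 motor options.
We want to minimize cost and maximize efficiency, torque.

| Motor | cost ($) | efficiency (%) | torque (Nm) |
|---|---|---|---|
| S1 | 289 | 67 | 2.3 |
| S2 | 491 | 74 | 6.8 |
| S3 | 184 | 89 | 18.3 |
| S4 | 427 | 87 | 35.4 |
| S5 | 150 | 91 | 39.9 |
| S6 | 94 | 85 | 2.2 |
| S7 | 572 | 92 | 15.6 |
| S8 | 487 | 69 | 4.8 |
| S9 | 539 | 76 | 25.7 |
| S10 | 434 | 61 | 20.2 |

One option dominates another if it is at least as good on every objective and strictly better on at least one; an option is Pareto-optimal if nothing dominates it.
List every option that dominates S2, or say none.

S3, S4, S5

S3: cost 184≤491, efficiency 89≥74, torque 18.3≥6.8 — dominates S2.
S4: cost 427≤491, efficiency 87≥74, torque 35.4≥6.8 — dominates S2.
S5: cost 150≤491, efficiency 91≥74, torque 39.9≥6.8 — dominates S2.
Others (S1, S6, S7, S8, S9, S10) are each worse than S2 on at least one objective.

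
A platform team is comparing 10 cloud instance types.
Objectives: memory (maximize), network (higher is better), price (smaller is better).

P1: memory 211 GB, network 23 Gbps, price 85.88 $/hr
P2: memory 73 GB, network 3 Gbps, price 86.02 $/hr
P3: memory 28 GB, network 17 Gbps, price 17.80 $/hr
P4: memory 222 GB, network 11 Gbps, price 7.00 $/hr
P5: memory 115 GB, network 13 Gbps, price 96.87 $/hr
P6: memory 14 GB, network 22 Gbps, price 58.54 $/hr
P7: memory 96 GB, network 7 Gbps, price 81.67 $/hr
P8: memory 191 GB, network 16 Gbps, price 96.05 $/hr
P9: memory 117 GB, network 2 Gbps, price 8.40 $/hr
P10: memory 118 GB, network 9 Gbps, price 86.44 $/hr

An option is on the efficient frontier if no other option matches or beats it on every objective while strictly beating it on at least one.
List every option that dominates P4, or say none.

none

P1: worse on memory (211 vs 222).
P2: worse on memory (73 vs 222).
P3: worse on memory (28 vs 222).
P5: worse on memory (115 vs 222).
P6: worse on memory (14 vs 222).
P7: worse on memory (96 vs 222).
P8: worse on memory (191 vs 222).
P9: worse on memory (117 vs 222).
P10: worse on memory (118 vs 222).
No option dominates P4.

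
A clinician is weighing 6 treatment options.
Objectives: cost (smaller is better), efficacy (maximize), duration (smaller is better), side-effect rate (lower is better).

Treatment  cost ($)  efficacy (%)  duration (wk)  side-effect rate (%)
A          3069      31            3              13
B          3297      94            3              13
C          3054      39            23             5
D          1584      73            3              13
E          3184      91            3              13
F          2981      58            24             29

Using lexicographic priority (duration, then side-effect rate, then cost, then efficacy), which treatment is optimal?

First minimize duration: best is 3, kept {A, B, D, E}.
Then minimize side-effect rate: best is 13, kept {A, B, D, E}.
Then minimize cost: best is 1584, kept {D}.

D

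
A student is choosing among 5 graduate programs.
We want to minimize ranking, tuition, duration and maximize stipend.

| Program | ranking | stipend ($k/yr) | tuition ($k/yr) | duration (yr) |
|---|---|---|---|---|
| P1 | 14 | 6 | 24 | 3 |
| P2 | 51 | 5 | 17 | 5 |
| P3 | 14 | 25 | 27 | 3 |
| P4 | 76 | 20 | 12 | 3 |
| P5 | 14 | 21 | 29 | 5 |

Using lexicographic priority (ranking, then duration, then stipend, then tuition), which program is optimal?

First minimize ranking: best is 14, kept {P1, P3, P5}.
Then minimize duration: best is 3, kept {P1, P3}.
Then maximize stipend: best is 25, kept {P3}.

P3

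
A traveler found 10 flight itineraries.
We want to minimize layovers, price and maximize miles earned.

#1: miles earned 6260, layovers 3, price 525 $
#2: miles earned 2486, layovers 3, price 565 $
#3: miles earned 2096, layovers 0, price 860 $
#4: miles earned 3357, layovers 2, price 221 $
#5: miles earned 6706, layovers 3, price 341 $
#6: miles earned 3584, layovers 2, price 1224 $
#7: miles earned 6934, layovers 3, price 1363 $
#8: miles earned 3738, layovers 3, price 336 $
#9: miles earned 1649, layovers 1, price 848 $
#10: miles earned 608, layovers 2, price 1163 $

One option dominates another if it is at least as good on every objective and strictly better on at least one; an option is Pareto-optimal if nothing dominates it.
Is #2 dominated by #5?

Yes

#5 vs #2: miles earned 6706≥2486, layovers 3≤3, price 341≤565 — #5 is at least as good on every objective with at least one strict improvement.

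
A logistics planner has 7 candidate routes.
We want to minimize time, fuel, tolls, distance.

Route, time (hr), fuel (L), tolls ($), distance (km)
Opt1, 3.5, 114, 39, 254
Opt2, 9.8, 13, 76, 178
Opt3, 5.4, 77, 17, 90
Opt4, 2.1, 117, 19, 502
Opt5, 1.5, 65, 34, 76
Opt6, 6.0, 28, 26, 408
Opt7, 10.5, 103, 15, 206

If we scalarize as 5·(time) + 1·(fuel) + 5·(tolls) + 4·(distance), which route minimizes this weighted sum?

Opt5

Opt1: 5·3.5 + 1·114 + 5·39 + 4·254 = 1342.5
Opt2: 5·9.8 + 1·13 + 5·76 + 4·178 = 1154.0
Opt3: 5·5.4 + 1·77 + 5·17 + 4·90 = 549.0
Opt4: 5·2.1 + 1·117 + 5·19 + 4·502 = 2230.5
Opt5: 5·1.5 + 1·65 + 5·34 + 4·76 = 546.5
Opt6: 5·6.0 + 1·28 + 5·26 + 4·408 = 1820.0
Opt7: 5·10.5 + 1·103 + 5·15 + 4·206 = 1054.5
Lowest: Opt5 at 546.5.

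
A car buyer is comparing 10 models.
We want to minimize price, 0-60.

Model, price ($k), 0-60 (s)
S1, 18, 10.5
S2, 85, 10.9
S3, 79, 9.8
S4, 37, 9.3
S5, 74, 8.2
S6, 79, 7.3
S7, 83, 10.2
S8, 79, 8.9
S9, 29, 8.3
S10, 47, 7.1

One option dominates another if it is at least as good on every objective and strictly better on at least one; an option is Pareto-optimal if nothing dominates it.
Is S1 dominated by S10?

S10 vs S1: S10 is worse on price (47 vs 18), so it does not dominate S1.

No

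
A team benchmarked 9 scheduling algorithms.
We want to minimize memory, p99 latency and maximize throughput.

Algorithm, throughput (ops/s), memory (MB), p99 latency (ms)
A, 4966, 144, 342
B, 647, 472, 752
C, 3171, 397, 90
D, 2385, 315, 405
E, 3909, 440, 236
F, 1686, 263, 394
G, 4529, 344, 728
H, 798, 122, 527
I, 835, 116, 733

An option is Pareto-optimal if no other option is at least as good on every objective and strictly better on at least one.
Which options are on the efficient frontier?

A, C, E, H, I

A: not dominated (best throughput).
B: dominated by A (throughput 4966≥647, memory 144≤472, p99 latency 342≤752).
C: not dominated (best p99 latency).
D: dominated by A (throughput 4966≥2385, memory 144≤315, p99 latency 342≤405).
E: not dominated.
F: dominated by A (throughput 4966≥1686, memory 144≤263, p99 latency 342≤394).
G: dominated by A (throughput 4966≥4529, memory 144≤344, p99 latency 342≤728).
H: not dominated.
I: not dominated (best memory).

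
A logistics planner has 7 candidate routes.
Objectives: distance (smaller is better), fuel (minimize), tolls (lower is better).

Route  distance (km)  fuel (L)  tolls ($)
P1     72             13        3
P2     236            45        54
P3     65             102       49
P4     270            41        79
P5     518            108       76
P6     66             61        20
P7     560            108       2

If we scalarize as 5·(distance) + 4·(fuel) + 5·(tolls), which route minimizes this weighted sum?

P1

P1: 5·72 + 4·13 + 5·3 = 427
P2: 5·236 + 4·45 + 5·54 = 1630
P3: 5·65 + 4·102 + 5·49 = 978
P4: 5·270 + 4·41 + 5·79 = 1909
P5: 5·518 + 4·108 + 5·76 = 3402
P6: 5·66 + 4·61 + 5·20 = 674
P7: 5·560 + 4·108 + 5·2 = 3242
Lowest: P1 at 427.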